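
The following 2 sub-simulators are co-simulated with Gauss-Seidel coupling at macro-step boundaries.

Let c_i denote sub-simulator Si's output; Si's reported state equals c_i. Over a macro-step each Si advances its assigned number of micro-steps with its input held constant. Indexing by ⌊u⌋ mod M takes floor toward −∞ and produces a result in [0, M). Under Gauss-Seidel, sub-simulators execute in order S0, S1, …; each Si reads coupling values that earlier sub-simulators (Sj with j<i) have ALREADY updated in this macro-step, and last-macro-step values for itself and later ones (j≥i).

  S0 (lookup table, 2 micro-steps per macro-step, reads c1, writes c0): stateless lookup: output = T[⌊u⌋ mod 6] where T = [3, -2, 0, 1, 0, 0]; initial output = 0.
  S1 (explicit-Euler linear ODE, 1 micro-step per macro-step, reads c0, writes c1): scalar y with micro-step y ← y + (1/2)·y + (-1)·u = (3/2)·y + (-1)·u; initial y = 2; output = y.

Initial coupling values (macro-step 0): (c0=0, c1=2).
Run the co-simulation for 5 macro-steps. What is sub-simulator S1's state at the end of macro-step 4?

S1 state at macro-step 4 = 51/8

macro 1: S0 reads c1=2 → after 2×micro: 0; S1 reads c0=0 → after 1×micro: 3 ⇒ (c0=0, c1=3)
macro 2: S0 reads c1=3 → after 2×micro: 1; S1 reads c0=1 → after 1×micro: 7/2 ⇒ (c0=1, c1=7/2)
macro 3: S0 reads c1=7/2 → after 2×micro: 1; S1 reads c0=1 → after 1×micro: 17/4 ⇒ (c0=1, c1=17/4)
macro 4: S0 reads c1=17/4 → after 2×micro: 0; S1 reads c0=0 → after 1×micro: 51/8 ⇒ (c0=0, c1=51/8)
macro 5: S0 reads c1=51/8 → after 2×micro: 3; S1 reads c0=3 → after 1×micro: 105/16 ⇒ (c0=3, c1=105/16)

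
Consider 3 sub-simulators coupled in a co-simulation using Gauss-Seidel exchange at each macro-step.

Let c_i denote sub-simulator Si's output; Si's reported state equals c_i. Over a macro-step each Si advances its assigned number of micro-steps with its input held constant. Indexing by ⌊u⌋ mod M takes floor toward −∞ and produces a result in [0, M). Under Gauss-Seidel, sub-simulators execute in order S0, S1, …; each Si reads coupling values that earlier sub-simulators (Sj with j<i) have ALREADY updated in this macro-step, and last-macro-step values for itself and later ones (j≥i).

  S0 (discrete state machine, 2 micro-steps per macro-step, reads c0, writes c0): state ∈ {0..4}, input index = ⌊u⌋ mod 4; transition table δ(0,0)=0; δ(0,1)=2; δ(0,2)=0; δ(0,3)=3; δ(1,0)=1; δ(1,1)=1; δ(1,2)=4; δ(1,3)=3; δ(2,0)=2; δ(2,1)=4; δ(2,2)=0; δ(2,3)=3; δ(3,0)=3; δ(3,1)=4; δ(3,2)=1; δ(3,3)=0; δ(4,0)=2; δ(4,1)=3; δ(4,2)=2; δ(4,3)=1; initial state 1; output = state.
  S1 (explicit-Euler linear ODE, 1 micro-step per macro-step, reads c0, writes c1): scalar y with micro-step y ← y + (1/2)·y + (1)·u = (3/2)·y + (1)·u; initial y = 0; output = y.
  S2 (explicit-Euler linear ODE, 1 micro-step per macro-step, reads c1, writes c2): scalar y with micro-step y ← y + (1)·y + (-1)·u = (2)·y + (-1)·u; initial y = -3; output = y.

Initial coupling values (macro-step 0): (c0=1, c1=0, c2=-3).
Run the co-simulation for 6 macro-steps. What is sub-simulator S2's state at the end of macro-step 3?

macro 1: S0 reads c0=1 → after 2×micro: 1; S1 reads c0=1 → after 1×micro: 1; S2 reads c1=1 → after 1×micro: -7 ⇒ (c0=1, c1=1, c2=-7)
macro 2: S0 reads c0=1 → after 2×micro: 1; S1 reads c0=1 → after 1×micro: 5/2; S2 reads c1=5/2 → after 1×micro: -33/2 ⇒ (c0=1, c1=5/2, c2=-33/2)
macro 3: S0 reads c0=1 → after 2×micro: 1; S1 reads c0=1 → after 1×micro: 19/4; S2 reads c1=19/4 → after 1×micro: -151/4 ⇒ (c0=1, c1=19/4, c2=-151/4)
macro 4: S0 reads c0=1 → after 2×micro: 1; S1 reads c0=1 → after 1×micro: 65/8; S2 reads c1=65/8 → after 1×micro: -669/8 ⇒ (c0=1, c1=65/8, c2=-669/8)
macro 5: S0 reads c0=1 → after 2×micro: 1; S1 reads c0=1 → after 1×micro: 211/16; S2 reads c1=211/16 → after 1×micro: -2887/16 ⇒ (c0=1, c1=211/16, c2=-2887/16)
macro 6: S0 reads c0=1 → after 2×micro: 1; S1 reads c0=1 → after 1×micro: 665/32; S2 reads c1=665/32 → after 1×micro: -12213/32 ⇒ (c0=1, c1=665/32, c2=-12213/32)

S2 state at macro-step 3 = -151/4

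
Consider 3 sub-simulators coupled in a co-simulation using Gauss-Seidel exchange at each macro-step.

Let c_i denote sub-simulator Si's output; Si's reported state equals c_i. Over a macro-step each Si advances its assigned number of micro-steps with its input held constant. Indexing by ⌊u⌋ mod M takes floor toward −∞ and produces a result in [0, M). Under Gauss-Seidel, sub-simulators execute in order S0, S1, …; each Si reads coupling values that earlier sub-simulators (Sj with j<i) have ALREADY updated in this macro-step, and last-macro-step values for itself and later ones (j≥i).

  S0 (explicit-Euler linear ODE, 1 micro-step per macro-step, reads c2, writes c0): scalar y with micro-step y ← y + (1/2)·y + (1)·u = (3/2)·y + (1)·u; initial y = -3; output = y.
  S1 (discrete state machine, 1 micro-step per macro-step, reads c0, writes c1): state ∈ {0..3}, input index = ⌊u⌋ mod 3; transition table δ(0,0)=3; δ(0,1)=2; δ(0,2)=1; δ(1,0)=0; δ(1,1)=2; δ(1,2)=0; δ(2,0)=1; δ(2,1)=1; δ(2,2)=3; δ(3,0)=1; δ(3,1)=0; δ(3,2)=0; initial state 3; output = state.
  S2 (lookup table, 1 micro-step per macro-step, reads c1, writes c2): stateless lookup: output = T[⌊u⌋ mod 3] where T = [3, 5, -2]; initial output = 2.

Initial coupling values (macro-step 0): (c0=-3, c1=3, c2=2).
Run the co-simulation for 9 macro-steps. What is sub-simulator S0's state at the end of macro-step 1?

S0 state at macro-step 1 = -5/2

macro 1: S0 reads c2=2 → after 1×micro: -5/2; S1 reads c0=-5/2 → after 1×micro: 1; S2 reads c1=1 → after 1×micro: 5 ⇒ (c0=-5/2, c1=1, c2=5)
macro 2: S0 reads c2=5 → after 1×micro: 5/4; S1 reads c0=5/4 → after 1×micro: 2; S2 reads c1=2 → after 1×micro: -2 ⇒ (c0=5/4, c1=2, c2=-2)
macro 3: S0 reads c2=-2 → after 1×micro: -1/8; S1 reads c0=-1/8 → after 1×micro: 3; S2 reads c1=3 → after 1×micro: 3 ⇒ (c0=-1/8, c1=3, c2=3)
macro 4: S0 reads c2=3 → after 1×micro: 45/16; S1 reads c0=45/16 → after 1×micro: 0; S2 reads c1=0 → after 1×micro: 3 ⇒ (c0=45/16, c1=0, c2=3)
macro 5: S0 reads c2=3 → after 1×micro: 231/32; S1 reads c0=231/32 → after 1×micro: 2; S2 reads c1=2 → after 1×micro: -2 ⇒ (c0=231/32, c1=2, c2=-2)
macro 6: S0 reads c2=-2 → after 1×micro: 565/64; S1 reads c0=565/64 → after 1×micro: 3; S2 reads c1=3 → after 1×micro: 3 ⇒ (c0=565/64, c1=3, c2=3)
macro 7: S0 reads c2=3 → after 1×micro: 2079/128; S1 reads c0=2079/128 → after 1×micro: 0; S2 reads c1=0 → after 1×micro: 3 ⇒ (c0=2079/128, c1=0, c2=3)
macro 8: S0 reads c2=3 → after 1×micro: 7005/256; S1 reads c0=7005/256 → after 1×micro: 3; S2 reads c1=3 → after 1×micro: 3 ⇒ (c0=7005/256, c1=3, c2=3)
macro 9: S0 reads c2=3 → after 1×micro: 22551/512; S1 reads c0=22551/512 → after 1×micro: 0; S2 reads c1=0 → after 1×micro: 3 ⇒ (c0=22551/512, c1=0, c2=3)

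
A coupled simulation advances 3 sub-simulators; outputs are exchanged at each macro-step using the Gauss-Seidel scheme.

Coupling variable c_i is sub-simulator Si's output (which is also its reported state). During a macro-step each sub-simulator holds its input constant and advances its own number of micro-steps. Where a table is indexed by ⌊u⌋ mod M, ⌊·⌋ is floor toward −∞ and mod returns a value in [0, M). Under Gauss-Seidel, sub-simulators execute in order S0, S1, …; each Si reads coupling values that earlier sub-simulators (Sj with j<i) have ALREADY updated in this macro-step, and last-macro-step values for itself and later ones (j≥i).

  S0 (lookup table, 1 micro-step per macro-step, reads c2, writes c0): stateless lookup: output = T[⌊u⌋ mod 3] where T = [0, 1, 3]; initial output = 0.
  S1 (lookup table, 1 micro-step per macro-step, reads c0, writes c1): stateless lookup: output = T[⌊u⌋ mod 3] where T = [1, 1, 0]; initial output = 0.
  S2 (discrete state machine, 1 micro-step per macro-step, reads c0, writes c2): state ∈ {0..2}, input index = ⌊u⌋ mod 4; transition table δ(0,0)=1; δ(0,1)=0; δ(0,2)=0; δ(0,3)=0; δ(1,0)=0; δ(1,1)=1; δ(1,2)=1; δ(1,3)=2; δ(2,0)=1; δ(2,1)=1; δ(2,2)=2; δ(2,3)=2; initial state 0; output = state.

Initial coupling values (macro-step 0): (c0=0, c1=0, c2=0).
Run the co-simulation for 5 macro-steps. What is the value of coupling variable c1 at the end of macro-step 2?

macro 1: S0 reads c2=0 → after 1×micro: 0; S1 reads c0=0 → after 1×micro: 1; S2 reads c0=0 → after 1×micro: 1 ⇒ (c0=0, c1=1, c2=1)
macro 2: S0 reads c2=1 → after 1×micro: 1; S1 reads c0=1 → after 1×micro: 1; S2 reads c0=1 → after 1×micro: 1 ⇒ (c0=1, c1=1, c2=1)
macro 3: S0 reads c2=1 → after 1×micro: 1; S1 reads c0=1 → after 1×micro: 1; S2 reads c0=1 → after 1×micro: 1 ⇒ (c0=1, c1=1, c2=1)
macro 4: S0 reads c2=1 → after 1×micro: 1; S1 reads c0=1 → after 1×micro: 1; S2 reads c0=1 → after 1×micro: 1 ⇒ (c0=1, c1=1, c2=1)
macro 5: S0 reads c2=1 → after 1×micro: 1; S1 reads c0=1 → after 1×micro: 1; S2 reads c0=1 → after 1×micro: 1 ⇒ (c0=1, c1=1, c2=1)

c1 at macro-step 2 = 1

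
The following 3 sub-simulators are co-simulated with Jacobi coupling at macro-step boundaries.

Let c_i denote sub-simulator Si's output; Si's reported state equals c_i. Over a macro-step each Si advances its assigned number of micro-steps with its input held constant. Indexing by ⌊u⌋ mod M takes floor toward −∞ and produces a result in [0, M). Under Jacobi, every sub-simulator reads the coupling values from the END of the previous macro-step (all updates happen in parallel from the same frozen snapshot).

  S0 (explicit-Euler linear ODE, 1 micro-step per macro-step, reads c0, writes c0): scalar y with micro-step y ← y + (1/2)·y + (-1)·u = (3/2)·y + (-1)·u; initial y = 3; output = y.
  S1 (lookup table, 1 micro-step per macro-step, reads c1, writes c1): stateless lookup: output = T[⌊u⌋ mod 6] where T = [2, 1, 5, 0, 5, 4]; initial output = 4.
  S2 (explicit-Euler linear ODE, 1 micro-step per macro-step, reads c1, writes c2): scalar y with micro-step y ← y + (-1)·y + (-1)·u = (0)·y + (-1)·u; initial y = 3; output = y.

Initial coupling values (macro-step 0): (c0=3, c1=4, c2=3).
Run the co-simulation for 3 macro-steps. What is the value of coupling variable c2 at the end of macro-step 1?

macro 1: S0 reads c0=3 → after 1×micro: 3/2; S1 reads c1=4 → after 1×micro: 5; S2 reads c1=4 → after 1×micro: -4 ⇒ (c0=3/2, c1=5, c2=-4)
macro 2: S0 reads c0=3/2 → after 1×micro: 3/4; S1 reads c1=5 → after 1×micro: 4; S2 reads c1=5 → after 1×micro: -5 ⇒ (c0=3/4, c1=4, c2=-5)
macro 3: S0 reads c0=3/4 → after 1×micro: 3/8; S1 reads c1=4 → after 1×micro: 5; S2 reads c1=4 → after 1×micro: -4 ⇒ (c0=3/8, c1=5, c2=-4)

c2 at macro-step 1 = -4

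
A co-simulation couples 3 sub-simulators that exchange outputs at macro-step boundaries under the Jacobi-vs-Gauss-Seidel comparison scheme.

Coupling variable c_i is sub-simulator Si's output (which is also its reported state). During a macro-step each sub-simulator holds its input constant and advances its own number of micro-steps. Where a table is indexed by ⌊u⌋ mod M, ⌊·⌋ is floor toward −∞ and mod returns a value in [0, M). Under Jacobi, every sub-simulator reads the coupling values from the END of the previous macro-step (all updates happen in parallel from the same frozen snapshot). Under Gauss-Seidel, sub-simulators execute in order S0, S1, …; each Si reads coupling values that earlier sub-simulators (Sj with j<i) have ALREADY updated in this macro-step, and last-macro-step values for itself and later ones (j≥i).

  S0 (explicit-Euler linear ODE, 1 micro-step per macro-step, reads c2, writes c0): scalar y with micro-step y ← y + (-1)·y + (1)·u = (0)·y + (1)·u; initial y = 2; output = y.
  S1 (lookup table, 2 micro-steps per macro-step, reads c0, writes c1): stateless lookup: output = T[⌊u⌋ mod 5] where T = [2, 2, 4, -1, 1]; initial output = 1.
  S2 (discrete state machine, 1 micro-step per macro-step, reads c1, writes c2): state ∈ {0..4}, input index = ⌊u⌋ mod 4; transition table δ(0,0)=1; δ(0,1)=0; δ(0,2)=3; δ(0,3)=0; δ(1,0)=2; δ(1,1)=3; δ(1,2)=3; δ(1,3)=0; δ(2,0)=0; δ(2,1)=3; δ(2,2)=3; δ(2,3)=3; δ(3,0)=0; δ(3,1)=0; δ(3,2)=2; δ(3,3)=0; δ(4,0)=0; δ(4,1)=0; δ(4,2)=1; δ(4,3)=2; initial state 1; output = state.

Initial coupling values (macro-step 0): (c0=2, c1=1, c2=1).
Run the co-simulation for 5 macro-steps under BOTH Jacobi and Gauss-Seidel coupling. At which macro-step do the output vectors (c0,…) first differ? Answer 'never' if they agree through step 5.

first divergence at macro-step: 1

[Jacobi] macro 1: S0 reads c2=1 → after 1×micro: 1; S1 reads c0=2 → after 2×micro: 4; S2 reads c1=1 → after 1×micro: 3 ⇒ (c0=1, c1=4, c2=3)
[Jacobi] macro 2: S0 reads c2=3 → after 1×micro: 3; S1 reads c0=1 → after 2×micro: 2; S2 reads c1=4 → after 1×micro: 0 ⇒ (c0=3, c1=2, c2=0)
[Jacobi] macro 3: S0 reads c2=0 → after 1×micro: 0; S1 reads c0=3 → after 2×micro: -1; S2 reads c1=2 → after 1×micro: 3 ⇒ (c0=0, c1=-1, c2=3)
[Jacobi] macro 4: S0 reads c2=3 → after 1×micro: 3; S1 reads c0=0 → after 2×micro: 2; S2 reads c1=-1 → after 1×micro: 0 ⇒ (c0=3, c1=2, c2=0)
[Jacobi] macro 5: S0 reads c2=0 → after 1×micro: 0; S1 reads c0=3 → after 2×micro: -1; S2 reads c1=2 → after 1×micro: 3 ⇒ (c0=0, c1=-1, c2=3)
[Gauss-Seidel] macro 1: S0 reads c2=1 → after 1×micro: 1; S1 reads c0=1 → after 2×micro: 2; S2 reads c1=2 → after 1×micro: 3 ⇒ (c0=1, c1=2, c2=3)
[Gauss-Seidel] macro 2: S0 reads c2=3 → after 1×micro: 3; S1 reads c0=3 → after 2×micro: -1; S2 reads c1=-1 → after 1×micro: 0 ⇒ (c0=3, c1=-1, c2=0)
[Gauss-Seidel] macro 3: S0 reads c2=0 → after 1×micro: 0; S1 reads c0=0 → after 2×micro: 2; S2 reads c1=2 → after 1×micro: 3 ⇒ (c0=0, c1=2, c2=3)
[Gauss-Seidel] macro 4: S0 reads c2=3 → after 1×micro: 3; S1 reads c0=3 → after 2×micro: -1; S2 reads c1=-1 → after 1×micro: 0 ⇒ (c0=3, c1=-1, c2=0)
[Gauss-Seidel] macro 5: S0 reads c2=0 → after 1×micro: 0; S1 reads c0=0 → after 2×micro: 2; S2 reads c1=2 → after 1×micro: 3 ⇒ (c0=0, c1=2, c2=3)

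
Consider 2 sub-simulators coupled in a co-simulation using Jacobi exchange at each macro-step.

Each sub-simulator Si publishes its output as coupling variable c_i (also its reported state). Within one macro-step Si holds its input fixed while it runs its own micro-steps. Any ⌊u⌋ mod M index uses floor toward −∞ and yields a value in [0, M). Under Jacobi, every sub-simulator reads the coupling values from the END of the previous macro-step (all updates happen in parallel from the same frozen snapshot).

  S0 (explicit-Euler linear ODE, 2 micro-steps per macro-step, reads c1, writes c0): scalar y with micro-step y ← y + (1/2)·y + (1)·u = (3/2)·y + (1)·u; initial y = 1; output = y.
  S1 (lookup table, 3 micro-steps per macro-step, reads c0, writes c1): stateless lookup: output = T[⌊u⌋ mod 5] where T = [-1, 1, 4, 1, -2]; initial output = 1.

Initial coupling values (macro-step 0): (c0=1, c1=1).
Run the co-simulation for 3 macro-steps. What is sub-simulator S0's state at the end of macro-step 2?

S0 state at macro-step 2 = 211/16

macro 1: S0 reads c1=1 → after 2×micro: 19/4; S1 reads c0=1 → after 3×micro: 1 ⇒ (c0=19/4, c1=1)
macro 2: S0 reads c1=1 → after 2×micro: 211/16; S1 reads c0=19/4 → after 3×micro: -2 ⇒ (c0=211/16, c1=-2)
macro 3: S0 reads c1=-2 → after 2×micro: 1579/64; S1 reads c0=211/16 → after 3×micro: 1 ⇒ (c0=1579/64, c1=1)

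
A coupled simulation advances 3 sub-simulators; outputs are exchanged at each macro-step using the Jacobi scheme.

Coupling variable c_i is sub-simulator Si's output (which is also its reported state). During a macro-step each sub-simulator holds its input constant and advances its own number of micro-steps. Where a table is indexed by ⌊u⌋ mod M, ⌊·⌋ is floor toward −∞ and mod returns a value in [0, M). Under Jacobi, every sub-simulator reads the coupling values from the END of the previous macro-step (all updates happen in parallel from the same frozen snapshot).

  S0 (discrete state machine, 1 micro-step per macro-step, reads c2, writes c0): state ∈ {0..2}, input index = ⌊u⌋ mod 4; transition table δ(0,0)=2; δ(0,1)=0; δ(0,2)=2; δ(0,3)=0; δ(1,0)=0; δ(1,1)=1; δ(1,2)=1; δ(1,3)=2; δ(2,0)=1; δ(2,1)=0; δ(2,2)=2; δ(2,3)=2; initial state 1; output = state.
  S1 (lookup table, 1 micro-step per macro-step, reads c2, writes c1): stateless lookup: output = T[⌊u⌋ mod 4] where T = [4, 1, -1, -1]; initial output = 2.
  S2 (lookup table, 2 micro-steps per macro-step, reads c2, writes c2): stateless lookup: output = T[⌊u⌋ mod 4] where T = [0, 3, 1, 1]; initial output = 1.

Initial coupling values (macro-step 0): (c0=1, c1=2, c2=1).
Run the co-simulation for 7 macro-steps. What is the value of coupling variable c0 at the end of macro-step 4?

macro 1: S0 reads c2=1 → after 1×micro: 1; S1 reads c2=1 → after 1×micro: 1; S2 reads c2=1 → after 2×micro: 3 ⇒ (c0=1, c1=1, c2=3)
macro 2: S0 reads c2=3 → after 1×micro: 2; S1 reads c2=3 → after 1×micro: -1; S2 reads c2=3 → after 2×micro: 1 ⇒ (c0=2, c1=-1, c2=1)
macro 3: S0 reads c2=1 → after 1×micro: 0; S1 reads c2=1 → after 1×micro: 1; S2 reads c2=1 → after 2×micro: 3 ⇒ (c0=0, c1=1, c2=3)
macro 4: S0 reads c2=3 → after 1×micro: 0; S1 reads c2=3 → after 1×micro: -1; S2 reads c2=3 → after 2×micro: 1 ⇒ (c0=0, c1=-1, c2=1)
macro 5: S0 reads c2=1 → after 1×micro: 0; S1 reads c2=1 → after 1×micro: 1; S2 reads c2=1 → after 2×micro: 3 ⇒ (c0=0, c1=1, c2=3)
macro 6: S0 reads c2=3 → after 1×micro: 0; S1 reads c2=3 → after 1×micro: -1; S2 reads c2=3 → after 2×micro: 1 ⇒ (c0=0, c1=-1, c2=1)
macro 7: S0 reads c2=1 → after 1×micro: 0; S1 reads c2=1 → after 1×micro: 1; S2 reads c2=1 → after 2×micro: 3 ⇒ (c0=0, c1=1, c2=3)

c0 at macro-step 4 = 0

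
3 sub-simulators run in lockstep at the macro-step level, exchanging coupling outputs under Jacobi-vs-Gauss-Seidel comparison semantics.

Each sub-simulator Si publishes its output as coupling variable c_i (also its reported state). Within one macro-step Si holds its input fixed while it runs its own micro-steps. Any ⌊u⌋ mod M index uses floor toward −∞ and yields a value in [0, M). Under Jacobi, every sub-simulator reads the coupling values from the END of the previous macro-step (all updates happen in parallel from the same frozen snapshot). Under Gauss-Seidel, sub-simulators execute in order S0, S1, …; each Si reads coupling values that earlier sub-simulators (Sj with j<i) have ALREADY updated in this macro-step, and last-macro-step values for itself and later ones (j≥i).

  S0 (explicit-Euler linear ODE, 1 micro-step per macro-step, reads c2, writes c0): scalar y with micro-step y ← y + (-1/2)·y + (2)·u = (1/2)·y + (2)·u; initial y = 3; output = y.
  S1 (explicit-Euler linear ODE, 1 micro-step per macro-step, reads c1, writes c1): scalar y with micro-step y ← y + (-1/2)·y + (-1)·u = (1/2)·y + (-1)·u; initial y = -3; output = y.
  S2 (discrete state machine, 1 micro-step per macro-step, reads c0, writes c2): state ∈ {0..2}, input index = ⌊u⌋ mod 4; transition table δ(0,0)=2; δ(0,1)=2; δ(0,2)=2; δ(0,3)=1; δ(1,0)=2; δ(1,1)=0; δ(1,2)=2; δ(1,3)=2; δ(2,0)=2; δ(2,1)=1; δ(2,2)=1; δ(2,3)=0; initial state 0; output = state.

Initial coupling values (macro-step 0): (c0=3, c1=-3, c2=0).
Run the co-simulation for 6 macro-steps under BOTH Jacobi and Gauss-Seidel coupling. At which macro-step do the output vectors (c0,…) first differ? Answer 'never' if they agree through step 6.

first divergence at macro-step: 1

[Jacobi] macro 1: S0 reads c2=0 → after 1×micro: 3/2; S1 reads c1=-3 → after 1×micro: 3/2; S2 reads c0=3 → after 1×micro: 1 ⇒ (c0=3/2, c1=3/2, c2=1)
[Jacobi] macro 2: S0 reads c2=1 → after 1×micro: 11/4; S1 reads c1=3/2 → after 1×micro: -3/4; S2 reads c0=3/2 → after 1×micro: 0 ⇒ (c0=11/4, c1=-3/4, c2=0)
[Jacobi] macro 3: S0 reads c2=0 → after 1×micro: 11/8; S1 reads c1=-3/4 → after 1×micro: 3/8; S2 reads c0=11/4 → after 1×micro: 2 ⇒ (c0=11/8, c1=3/8, c2=2)
[Jacobi] macro 4: S0 reads c2=2 → after 1×micro: 75/16; S1 reads c1=3/8 → after 1×micro: -3/16; S2 reads c0=11/8 → after 1×micro: 1 ⇒ (c0=75/16, c1=-3/16, c2=1)
[Jacobi] macro 5: S0 reads c2=1 → after 1×micro: 139/32; S1 reads c1=-3/16 → after 1×micro: 3/32; S2 reads c0=75/16 → after 1×micro: 2 ⇒ (c0=139/32, c1=3/32, c2=2)
[Jacobi] macro 6: S0 reads c2=2 → after 1×micro: 395/64; S1 reads c1=3/32 → after 1×micro: -3/64; S2 reads c0=139/32 → after 1×micro: 2 ⇒ (c0=395/64, c1=-3/64, c2=2)
[Gauss-Seidel] macro 1: S0 reads c2=0 → after 1×micro: 3/2; S1 reads c1=-3 → after 1×micro: 3/2; S2 reads c0=3/2 → after 1×micro: 2 ⇒ (c0=3/2, c1=3/2, c2=2)
[Gauss-Seidel] macro 2: S0 reads c2=2 → after 1×micro: 19/4; S1 reads c1=3/2 → after 1×micro: -3/4; S2 reads c0=19/4 → after 1×micro: 2 ⇒ (c0=19/4, c1=-3/4, c2=2)
[Gauss-Seidel] macro 3: S0 reads c2=2 → after 1×micro: 51/8; S1 reads c1=-3/4 → after 1×micro: 3/8; S2 reads c0=51/8 → after 1×micro: 1 ⇒ (c0=51/8, c1=3/8, c2=1)
[Gauss-Seidel] macro 4: S0 reads c2=1 → after 1×micro: 83/16; S1 reads c1=3/8 → after 1×micro: -3/16; S2 reads c0=83/16 → after 1×micro: 0 ⇒ (c0=83/16, c1=-3/16, c2=0)
[Gauss-Seidel] macro 5: S0 reads c2=0 → after 1×micro: 83/32; S1 reads c1=-3/16 → after 1×micro: 3/32; S2 reads c0=83/32 → after 1×micro: 2 ⇒ (c0=83/32, c1=3/32, c2=2)
[Gauss-Seidel] macro 6: S0 reads c2=2 → after 1×micro: 339/64; S1 reads c1=3/32 → after 1×micro: -3/64; S2 reads c0=339/64 → after 1×micro: 1 ⇒ (c0=339/64, c1=-3/64, c2=1)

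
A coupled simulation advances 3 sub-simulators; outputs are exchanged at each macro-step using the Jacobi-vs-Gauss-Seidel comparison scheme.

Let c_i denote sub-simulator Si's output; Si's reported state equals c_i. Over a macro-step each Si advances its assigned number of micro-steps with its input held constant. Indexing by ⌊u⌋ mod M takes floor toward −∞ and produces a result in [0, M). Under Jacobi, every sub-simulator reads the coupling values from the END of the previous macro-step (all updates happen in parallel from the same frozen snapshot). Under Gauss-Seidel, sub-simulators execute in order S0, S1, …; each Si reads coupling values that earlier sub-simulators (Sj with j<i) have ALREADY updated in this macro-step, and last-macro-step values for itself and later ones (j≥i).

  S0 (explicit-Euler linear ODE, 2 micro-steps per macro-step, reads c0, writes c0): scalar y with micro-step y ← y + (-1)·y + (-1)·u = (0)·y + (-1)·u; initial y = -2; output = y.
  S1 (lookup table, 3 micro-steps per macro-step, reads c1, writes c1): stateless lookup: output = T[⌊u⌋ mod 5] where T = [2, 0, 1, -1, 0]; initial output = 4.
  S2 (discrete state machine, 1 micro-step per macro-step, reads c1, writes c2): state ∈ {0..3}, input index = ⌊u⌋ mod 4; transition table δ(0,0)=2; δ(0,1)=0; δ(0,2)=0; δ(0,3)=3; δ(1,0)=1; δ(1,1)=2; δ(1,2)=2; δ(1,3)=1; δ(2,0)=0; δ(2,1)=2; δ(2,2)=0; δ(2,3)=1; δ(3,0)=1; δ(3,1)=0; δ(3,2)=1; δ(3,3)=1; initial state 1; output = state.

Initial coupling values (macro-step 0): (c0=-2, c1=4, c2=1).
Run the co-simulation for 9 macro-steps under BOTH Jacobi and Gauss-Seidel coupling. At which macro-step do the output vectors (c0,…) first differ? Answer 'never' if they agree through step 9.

[Jacobi] macro 1: S0 reads c0=-2 → after 2×micro: 2; S1 reads c1=4 → after 3×micro: 0; S2 reads c1=4 → after 1×micro: 1 ⇒ (c0=2, c1=0, c2=1)
[Jacobi] macro 2: S0 reads c0=2 → after 2×micro: -2; S1 reads c1=0 → after 3×micro: 2; S2 reads c1=0 → after 1×micro: 1 ⇒ (c0=-2, c1=2, c2=1)
[Jacobi] macro 3: S0 reads c0=-2 → after 2×micro: 2; S1 reads c1=2 → after 3×micro: 1; S2 reads c1=2 → after 1×micro: 2 ⇒ (c0=2, c1=1, c2=2)
[Jacobi] macro 4: S0 reads c0=2 → after 2×micro: -2; S1 reads c1=1 → after 3×micro: 0; S2 reads c1=1 → after 1×micro: 2 ⇒ (c0=-2, c1=0, c2=2)
[Jacobi] macro 5: S0 reads c0=-2 → after 2×micro: 2; S1 reads c1=0 → after 3×micro: 2; S2 reads c1=0 → after 1×micro: 0 ⇒ (c0=2, c1=2, c2=0)
[Jacobi] macro 6: S0 reads c0=2 → after 2×micro: -2; S1 reads c1=2 → after 3×micro: 1; S2 reads c1=2 → after 1×micro: 0 ⇒ (c0=-2, c1=1, c2=0)
[Jacobi] macro 7: S0 reads c0=-2 → after 2×micro: 2; S1 reads c1=1 → after 3×micro: 0; S2 reads c1=1 → after 1×micro: 0 ⇒ (c0=2, c1=0, c2=0)
[Jacobi] macro 8: S0 reads c0=2 → after 2×micro: -2; S1 reads c1=0 → after 3×micro: 2; S2 reads c1=0 → after 1×micro: 2 ⇒ (c0=-2, c1=2, c2=2)
[Jacobi] macro 9: S0 reads c0=-2 → after 2×micro: 2; S1 reads c1=2 → after 3×micro: 1; S2 reads c1=2 → after 1×micro: 0 ⇒ (c0=2, c1=1, c2=0)
[Gauss-Seidel] macro 1: S0 reads c0=-2 → after 2×micro: 2; S1 reads c1=4 → after 3×micro: 0; S2 reads c1=0 → after 1×micro: 1 ⇒ (c0=2, c1=0, c2=1)
[Gauss-Seidel] macro 2: S0 reads c0=2 → after 2×micro: -2; S1 reads c1=0 → after 3×micro: 2; S2 reads c1=2 → after 1×micro: 2 ⇒ (c0=-2, c1=2, c2=2)
[Gauss-Seidel] macro 3: S0 reads c0=-2 → after 2×micro: 2; S1 reads c1=2 → after 3×micro: 1; S2 reads c1=1 → after 1×micro: 2 ⇒ (c0=2, c1=1, c2=2)
[Gauss-Seidel] macro 4: S0 reads c0=2 → after 2×micro: -2; S1 reads c1=1 → after 3×micro: 0; S2 reads c1=0 → after 1×micro: 0 ⇒ (c0=-2, c1=0, c2=0)
[Gauss-Seidel] macro 5: S0 reads c0=-2 → after 2×micro: 2; S1 reads c1=0 → after 3×micro: 2; S2 reads c1=2 → after 1×micro: 0 ⇒ (c0=2, c1=2, c2=0)
[Gauss-Seidel] macro 6: S0 reads c0=2 → after 2×micro: -2; S1 reads c1=2 → after 3×micro: 1; S2 reads c1=1 → after 1×micro: 0 ⇒ (c0=-2, c1=1, c2=0)
[Gauss-Seidel] macro 7: S0 reads c0=-2 → after 2×micro: 2; S1 reads c1=1 → after 3×micro: 0; S2 reads c1=0 → after 1×micro: 2 ⇒ (c0=2, c1=0, c2=2)
[Gauss-Seidel] macro 8: S0 reads c0=2 → after 2×micro: -2; S1 reads c1=0 → after 3×micro: 2; S2 reads c1=2 → after 1×micro: 0 ⇒ (c0=-2, c1=2, c2=0)
[Gauss-Seidel] macro 9: S0 reads c0=-2 → after 2×micro: 2; S1 reads c1=2 → after 3×micro: 1; S2 reads c1=1 → after 1×micro: 0 ⇒ (c0=2, c1=1, c2=0)

first divergence at macro-step: 2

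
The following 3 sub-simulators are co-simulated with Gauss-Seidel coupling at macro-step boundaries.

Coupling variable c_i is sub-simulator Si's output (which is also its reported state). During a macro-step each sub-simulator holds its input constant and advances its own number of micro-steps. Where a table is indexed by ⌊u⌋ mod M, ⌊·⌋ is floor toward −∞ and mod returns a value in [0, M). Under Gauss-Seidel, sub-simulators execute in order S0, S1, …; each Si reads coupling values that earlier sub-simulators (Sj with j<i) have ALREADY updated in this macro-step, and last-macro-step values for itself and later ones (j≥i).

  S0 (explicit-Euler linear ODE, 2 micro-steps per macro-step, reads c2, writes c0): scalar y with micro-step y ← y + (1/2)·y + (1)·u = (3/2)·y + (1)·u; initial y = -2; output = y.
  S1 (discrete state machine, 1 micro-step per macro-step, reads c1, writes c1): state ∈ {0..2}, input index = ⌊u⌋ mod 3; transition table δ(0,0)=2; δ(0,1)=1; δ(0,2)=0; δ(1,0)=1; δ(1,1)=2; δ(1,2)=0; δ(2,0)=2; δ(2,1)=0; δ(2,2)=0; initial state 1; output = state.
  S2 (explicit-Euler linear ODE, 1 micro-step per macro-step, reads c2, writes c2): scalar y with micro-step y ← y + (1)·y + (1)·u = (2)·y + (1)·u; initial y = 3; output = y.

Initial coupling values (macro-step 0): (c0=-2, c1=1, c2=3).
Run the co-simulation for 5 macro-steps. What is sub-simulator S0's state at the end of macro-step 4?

macro 1: S0 reads c2=3 → after 2×micro: 3; S1 reads c1=1 → after 1×micro: 2; S2 reads c2=3 → after 1×micro: 9 ⇒ (c0=3, c1=2, c2=9)
macro 2: S0 reads c2=9 → after 2×micro: 117/4; S1 reads c1=2 → after 1×micro: 0; S2 reads c2=9 → after 1×micro: 27 ⇒ (c0=117/4, c1=0, c2=27)
macro 3: S0 reads c2=27 → after 2×micro: 2133/16; S1 reads c1=0 → after 1×micro: 2; S2 reads c2=27 → after 1×micro: 81 ⇒ (c0=2133/16, c1=2, c2=81)
macro 4: S0 reads c2=81 → after 2×micro: 32157/64; S1 reads c1=2 → after 1×micro: 0; S2 reads c2=81 → after 1×micro: 243 ⇒ (c0=32157/64, c1=0, c2=243)
macro 5: S0 reads c2=243 → after 2×micro: 444933/256; S1 reads c1=0 → after 1×micro: 2; S2 reads c2=243 → after 1×micro: 729 ⇒ (c0=444933/256, c1=2, c2=729)

S0 state at macro-step 4 = 32157/64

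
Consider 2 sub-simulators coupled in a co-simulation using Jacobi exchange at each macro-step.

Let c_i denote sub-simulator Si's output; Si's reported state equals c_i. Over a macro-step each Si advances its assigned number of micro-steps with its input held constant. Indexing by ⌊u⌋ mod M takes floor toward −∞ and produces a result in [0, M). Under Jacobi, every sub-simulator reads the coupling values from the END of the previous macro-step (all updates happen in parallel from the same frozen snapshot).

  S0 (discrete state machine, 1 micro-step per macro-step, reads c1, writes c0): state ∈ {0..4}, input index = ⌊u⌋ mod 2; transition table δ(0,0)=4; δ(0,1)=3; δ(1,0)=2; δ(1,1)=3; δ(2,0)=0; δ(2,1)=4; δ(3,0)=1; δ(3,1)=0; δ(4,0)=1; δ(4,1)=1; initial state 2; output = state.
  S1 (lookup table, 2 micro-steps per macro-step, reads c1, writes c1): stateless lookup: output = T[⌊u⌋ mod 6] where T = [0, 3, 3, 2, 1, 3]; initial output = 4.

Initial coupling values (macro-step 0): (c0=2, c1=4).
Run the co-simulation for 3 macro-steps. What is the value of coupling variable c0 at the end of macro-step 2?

c0 at macro-step 2 = 3

macro 1: S0 reads c1=4 → after 1×micro: 0; S1 reads c1=4 → after 2×micro: 1 ⇒ (c0=0, c1=1)
macro 2: S0 reads c1=1 → after 1×micro: 3; S1 reads c1=1 → after 2×micro: 3 ⇒ (c0=3, c1=3)
macro 3: S0 reads c1=3 → after 1×micro: 0; S1 reads c1=3 → after 2×micro: 2 ⇒ (c0=0, c1=2)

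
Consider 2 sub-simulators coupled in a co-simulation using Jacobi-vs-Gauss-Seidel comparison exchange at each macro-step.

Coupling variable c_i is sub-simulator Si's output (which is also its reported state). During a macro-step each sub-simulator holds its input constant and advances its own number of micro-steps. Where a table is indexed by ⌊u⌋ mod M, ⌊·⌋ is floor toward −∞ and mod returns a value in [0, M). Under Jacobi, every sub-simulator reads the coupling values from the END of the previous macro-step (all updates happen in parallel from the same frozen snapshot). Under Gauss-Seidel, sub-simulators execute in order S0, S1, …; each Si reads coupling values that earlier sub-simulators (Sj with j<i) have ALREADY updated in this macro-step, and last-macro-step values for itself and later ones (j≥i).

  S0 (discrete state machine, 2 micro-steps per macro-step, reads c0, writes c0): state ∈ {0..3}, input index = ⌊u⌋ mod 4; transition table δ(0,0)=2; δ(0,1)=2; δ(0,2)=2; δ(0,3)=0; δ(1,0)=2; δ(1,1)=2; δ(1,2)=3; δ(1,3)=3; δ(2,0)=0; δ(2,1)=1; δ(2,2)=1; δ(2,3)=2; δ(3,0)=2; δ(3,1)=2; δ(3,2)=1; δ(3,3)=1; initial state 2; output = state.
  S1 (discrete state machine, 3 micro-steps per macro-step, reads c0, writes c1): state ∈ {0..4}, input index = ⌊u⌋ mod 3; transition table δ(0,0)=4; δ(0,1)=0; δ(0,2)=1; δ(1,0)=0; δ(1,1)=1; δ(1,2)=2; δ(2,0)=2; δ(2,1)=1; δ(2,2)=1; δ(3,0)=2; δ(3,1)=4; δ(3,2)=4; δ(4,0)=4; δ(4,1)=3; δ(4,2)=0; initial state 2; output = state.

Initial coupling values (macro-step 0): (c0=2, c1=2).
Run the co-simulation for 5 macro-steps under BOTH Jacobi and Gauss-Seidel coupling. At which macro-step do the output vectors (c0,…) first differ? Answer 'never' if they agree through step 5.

[Jacobi] macro 1: S0 reads c0=2 → after 2×micro: 3; S1 reads c0=2 → after 3×micro: 1 ⇒ (c0=3, c1=1)
[Jacobi] macro 2: S0 reads c0=3 → after 2×micro: 3; S1 reads c0=3 → after 3×micro: 4 ⇒ (c0=3, c1=4)
[Jacobi] macro 3: S0 reads c0=3 → after 2×micro: 3; S1 reads c0=3 → after 3×micro: 4 ⇒ (c0=3, c1=4)
[Jacobi] macro 4: S0 reads c0=3 → after 2×micro: 3; S1 reads c0=3 → after 3×micro: 4 ⇒ (c0=3, c1=4)
[Jacobi] macro 5: S0 reads c0=3 → after 2×micro: 3; S1 reads c0=3 → after 3×micro: 4 ⇒ (c0=3, c1=4)
[Gauss-Seidel] macro 1: S0 reads c0=2 → after 2×micro: 3; S1 reads c0=3 → after 3×micro: 2 ⇒ (c0=3, c1=2)
[Gauss-Seidel] macro 2: S0 reads c0=3 → after 2×micro: 3; S1 reads c0=3 → after 3×micro: 2 ⇒ (c0=3, c1=2)
[Gauss-Seidel] macro 3: S0 reads c0=3 → after 2×micro: 3; S1 reads c0=3 → after 3×micro: 2 ⇒ (c0=3, c1=2)
[Gauss-Seidel] macro 4: S0 reads c0=3 → after 2×micro: 3; S1 reads c0=3 → after 3×micro: 2 ⇒ (c0=3, c1=2)
[Gauss-Seidel] macro 5: S0 reads c0=3 → after 2×micro: 3; S1 reads c0=3 → after 3×micro: 2 ⇒ (c0=3, c1=2)

first divergence at macro-step: 1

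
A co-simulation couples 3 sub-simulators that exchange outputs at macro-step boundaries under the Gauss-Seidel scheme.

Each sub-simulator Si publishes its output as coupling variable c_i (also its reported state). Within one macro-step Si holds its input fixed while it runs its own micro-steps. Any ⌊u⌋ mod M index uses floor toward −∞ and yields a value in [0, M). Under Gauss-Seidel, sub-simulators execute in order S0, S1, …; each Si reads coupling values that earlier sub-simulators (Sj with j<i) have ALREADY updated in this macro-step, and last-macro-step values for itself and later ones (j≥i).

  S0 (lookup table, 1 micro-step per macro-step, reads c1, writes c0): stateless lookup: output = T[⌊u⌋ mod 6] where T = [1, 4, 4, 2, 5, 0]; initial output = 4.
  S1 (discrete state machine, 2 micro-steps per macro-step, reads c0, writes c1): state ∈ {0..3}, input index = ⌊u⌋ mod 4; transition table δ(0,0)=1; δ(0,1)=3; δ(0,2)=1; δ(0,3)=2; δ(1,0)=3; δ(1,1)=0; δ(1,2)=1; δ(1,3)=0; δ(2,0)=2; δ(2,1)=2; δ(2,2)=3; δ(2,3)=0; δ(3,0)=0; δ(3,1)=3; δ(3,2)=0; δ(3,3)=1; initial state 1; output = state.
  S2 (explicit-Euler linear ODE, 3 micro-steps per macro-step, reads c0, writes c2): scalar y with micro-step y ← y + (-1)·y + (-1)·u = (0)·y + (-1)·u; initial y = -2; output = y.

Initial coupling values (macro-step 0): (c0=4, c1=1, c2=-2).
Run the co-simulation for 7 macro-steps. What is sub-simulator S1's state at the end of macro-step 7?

macro 1: S0 reads c1=1 → after 1×micro: 4; S1 reads c0=4 → after 2×micro: 0; S2 reads c0=4 → after 3×micro: -4 ⇒ (c0=4, c1=0, c2=-4)
macro 2: S0 reads c1=0 → after 1×micro: 1; S1 reads c0=1 → after 2×micro: 3; S2 reads c0=1 → after 3×micro: -1 ⇒ (c0=1, c1=3, c2=-1)
macro 3: S0 reads c1=3 → after 1×micro: 2; S1 reads c0=2 → after 2×micro: 1; S2 reads c0=2 → after 3×micro: -2 ⇒ (c0=2, c1=1, c2=-2)
macro 4: S0 reads c1=1 → after 1×micro: 4; S1 reads c0=4 → after 2×micro: 0; S2 reads c0=4 → after 3×micro: -4 ⇒ (c0=4, c1=0, c2=-4)
macro 5: S0 reads c1=0 → after 1×micro: 1; S1 reads c0=1 → after 2×micro: 3; S2 reads c0=1 → after 3×micro: -1 ⇒ (c0=1, c1=3, c2=-1)
macro 6: S0 reads c1=3 → after 1×micro: 2; S1 reads c0=2 → after 2×micro: 1; S2 reads c0=2 → after 3×micro: -2 ⇒ (c0=2, c1=1, c2=-2)
macro 7: S0 reads c1=1 → after 1×micro: 4; S1 reads c0=4 → after 2×micro: 0; S2 reads c0=4 → after 3×micro: -4 ⇒ (c0=4, c1=0, c2=-4)

S1 state at macro-step 7 = 0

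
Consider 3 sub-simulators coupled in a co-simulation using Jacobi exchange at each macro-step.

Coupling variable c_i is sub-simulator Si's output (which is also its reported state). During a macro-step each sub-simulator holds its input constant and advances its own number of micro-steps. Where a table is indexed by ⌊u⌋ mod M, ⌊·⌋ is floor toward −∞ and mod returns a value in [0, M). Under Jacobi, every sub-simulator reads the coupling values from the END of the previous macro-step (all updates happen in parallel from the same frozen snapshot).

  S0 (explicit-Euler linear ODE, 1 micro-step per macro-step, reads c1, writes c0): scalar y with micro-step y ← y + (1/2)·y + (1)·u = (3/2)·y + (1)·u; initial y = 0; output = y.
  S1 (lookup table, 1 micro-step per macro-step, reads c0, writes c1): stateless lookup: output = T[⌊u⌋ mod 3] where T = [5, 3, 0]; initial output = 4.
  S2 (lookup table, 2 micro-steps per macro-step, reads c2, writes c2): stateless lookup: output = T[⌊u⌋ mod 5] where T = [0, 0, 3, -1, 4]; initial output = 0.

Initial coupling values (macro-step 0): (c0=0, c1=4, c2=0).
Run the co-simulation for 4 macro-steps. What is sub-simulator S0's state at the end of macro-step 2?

macro 1: S0 reads c1=4 → after 1×micro: 4; S1 reads c0=0 → after 1×micro: 5; S2 reads c2=0 → after 2×micro: 0 ⇒ (c0=4, c1=5, c2=0)
macro 2: S0 reads c1=5 → after 1×micro: 11; S1 reads c0=4 → after 1×micro: 3; S2 reads c2=0 → after 2×micro: 0 ⇒ (c0=11, c1=3, c2=0)
macro 3: S0 reads c1=3 → after 1×micro: 39/2; S1 reads c0=11 → after 1×micro: 0; S2 reads c2=0 → after 2×micro: 0 ⇒ (c0=39/2, c1=0, c2=0)
macro 4: S0 reads c1=0 → after 1×micro: 117/4; S1 reads c0=39/2 → after 1×micro: 3; S2 reads c2=0 → after 2×micro: 0 ⇒ (c0=117/4, c1=3, c2=0)

S0 state at macro-step 2 = 11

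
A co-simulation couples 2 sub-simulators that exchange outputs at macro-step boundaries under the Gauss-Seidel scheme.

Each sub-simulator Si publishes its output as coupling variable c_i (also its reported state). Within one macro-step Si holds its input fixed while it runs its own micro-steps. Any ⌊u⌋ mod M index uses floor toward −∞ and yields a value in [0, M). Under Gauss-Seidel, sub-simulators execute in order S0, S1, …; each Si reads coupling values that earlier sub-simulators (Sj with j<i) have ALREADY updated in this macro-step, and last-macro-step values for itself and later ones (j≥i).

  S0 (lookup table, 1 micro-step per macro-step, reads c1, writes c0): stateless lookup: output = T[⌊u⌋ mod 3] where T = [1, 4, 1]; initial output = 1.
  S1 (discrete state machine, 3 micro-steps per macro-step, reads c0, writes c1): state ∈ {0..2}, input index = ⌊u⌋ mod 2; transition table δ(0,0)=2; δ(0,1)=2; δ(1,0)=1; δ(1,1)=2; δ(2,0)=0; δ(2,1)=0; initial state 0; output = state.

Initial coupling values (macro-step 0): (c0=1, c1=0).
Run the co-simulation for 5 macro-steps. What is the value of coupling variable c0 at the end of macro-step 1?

macro 1: S0 reads c1=0 → after 1×micro: 1; S1 reads c0=1 → after 3×micro: 2 ⇒ (c0=1, c1=2)
macro 2: S0 reads c1=2 → after 1×micro: 1; S1 reads c0=1 → after 3×micro: 0 ⇒ (c0=1, c1=0)
macro 3: S0 reads c1=0 → after 1×micro: 1; S1 reads c0=1 → after 3×micro: 2 ⇒ (c0=1, c1=2)
macro 4: S0 reads c1=2 → after 1×micro: 1; S1 reads c0=1 → after 3×micro: 0 ⇒ (c0=1, c1=0)
macro 5: S0 reads c1=0 → after 1×micro: 1; S1 reads c0=1 → after 3×micro: 2 ⇒ (c0=1, c1=2)

c0 at macro-step 1 = 1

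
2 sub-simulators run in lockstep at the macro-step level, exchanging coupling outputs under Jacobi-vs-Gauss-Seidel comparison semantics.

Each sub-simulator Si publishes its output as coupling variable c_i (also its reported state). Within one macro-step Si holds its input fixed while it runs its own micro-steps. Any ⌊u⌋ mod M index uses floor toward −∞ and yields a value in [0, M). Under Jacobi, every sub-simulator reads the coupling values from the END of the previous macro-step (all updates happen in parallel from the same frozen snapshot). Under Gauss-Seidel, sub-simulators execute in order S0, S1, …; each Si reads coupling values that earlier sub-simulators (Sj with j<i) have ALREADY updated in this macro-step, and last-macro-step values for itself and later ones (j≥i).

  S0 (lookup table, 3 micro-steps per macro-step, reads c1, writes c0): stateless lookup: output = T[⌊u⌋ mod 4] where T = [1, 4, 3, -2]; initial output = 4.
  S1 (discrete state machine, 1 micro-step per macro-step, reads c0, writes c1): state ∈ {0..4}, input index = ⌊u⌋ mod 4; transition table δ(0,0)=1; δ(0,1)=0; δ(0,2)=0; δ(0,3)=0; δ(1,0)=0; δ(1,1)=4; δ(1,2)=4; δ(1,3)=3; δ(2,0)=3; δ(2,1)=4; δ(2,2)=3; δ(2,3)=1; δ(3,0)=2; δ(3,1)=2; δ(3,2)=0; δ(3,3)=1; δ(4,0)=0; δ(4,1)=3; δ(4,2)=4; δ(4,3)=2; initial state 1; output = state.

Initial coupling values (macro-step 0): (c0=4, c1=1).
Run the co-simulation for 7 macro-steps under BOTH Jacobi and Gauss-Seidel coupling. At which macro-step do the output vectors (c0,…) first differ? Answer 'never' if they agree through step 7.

[Jacobi] macro 1: S0 reads c1=1 → after 3×micro: 4; S1 reads c0=4 → after 1×micro: 0 ⇒ (c0=4, c1=0)
[Jacobi] macro 2: S0 reads c1=0 → after 3×micro: 1; S1 reads c0=4 → after 1×micro: 1 ⇒ (c0=1, c1=1)
[Jacobi] macro 3: S0 reads c1=1 → after 3×micro: 4; S1 reads c0=1 → after 1×micro: 4 ⇒ (c0=4, c1=4)
[Jacobi] macro 4: S0 reads c1=4 → after 3×micro: 1; S1 reads c0=4 → after 1×micro: 0 ⇒ (c0=1, c1=0)
[Jacobi] macro 5: S0 reads c1=0 → after 3×micro: 1; S1 reads c0=1 → after 1×micro: 0 ⇒ (c0=1, c1=0)
[Jacobi] macro 6: S0 reads c1=0 → after 3×micro: 1; S1 reads c0=1 → after 1×micro: 0 ⇒ (c0=1, c1=0)
[Jacobi] macro 7: S0 reads c1=0 → after 3×micro: 1; S1 reads c0=1 → after 1×micro: 0 ⇒ (c0=1, c1=0)
[Gauss-Seidel] macro 1: S0 reads c1=1 → after 3×micro: 4; S1 reads c0=4 → after 1×micro: 0 ⇒ (c0=4, c1=0)
[Gauss-Seidel] macro 2: S0 reads c1=0 → after 3×micro: 1; S1 reads c0=1 → after 1×micro: 0 ⇒ (c0=1, c1=0)
[Gauss-Seidel] macro 3: S0 reads c1=0 → after 3×micro: 1; S1 reads c0=1 → after 1×micro: 0 ⇒ (c0=1, c1=0)
[Gauss-Seidel] macro 4: S0 reads c1=0 → after 3×micro: 1; S1 reads c0=1 → after 1×micro: 0 ⇒ (c0=1, c1=0)
[Gauss-Seidel] macro 5: S0 reads c1=0 → after 3×micro: 1; S1 reads c0=1 → after 1×micro: 0 ⇒ (c0=1, c1=0)
[Gauss-Seidel] macro 6: S0 reads c1=0 → after 3×micro: 1; S1 reads c0=1 → after 1×micro: 0 ⇒ (c0=1, c1=0)
[Gauss-Seidel] macro 7: S0 reads c1=0 → after 3×micro: 1; S1 reads c0=1 → after 1×micro: 0 ⇒ (c0=1, c1=0)

first divergence at macro-step: 2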